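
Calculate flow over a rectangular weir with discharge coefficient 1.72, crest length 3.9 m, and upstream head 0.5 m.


Q = C * L * H^(3/2) = 1.72 * 3.9 * 0.5^1.5 = 1.72 * 3.9 * 0.353553

2.3716 m^3/s


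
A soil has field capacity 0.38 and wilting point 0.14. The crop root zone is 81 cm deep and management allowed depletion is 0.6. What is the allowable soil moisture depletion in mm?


SMD = (FC - PWP) * d * MAD * 10
SMD = (0.38 - 0.14) * 81 * 0.6 * 10
SMD = 0.2400 * 81 * 0.6 * 10

116.6400 mm


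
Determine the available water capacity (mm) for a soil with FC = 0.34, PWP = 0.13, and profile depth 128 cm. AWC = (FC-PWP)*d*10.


AWC = (FC - PWP) * d * 10
AWC = (0.34 - 0.13) * 128 * 10
AWC = 0.2100 * 128 * 10

268.8000 mm


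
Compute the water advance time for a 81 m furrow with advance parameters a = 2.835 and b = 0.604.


t = (L/a)^(1/b)
t = (81/2.835)^(1/0.604)
t = 28.571429^(1/0.604)

257.3258 min


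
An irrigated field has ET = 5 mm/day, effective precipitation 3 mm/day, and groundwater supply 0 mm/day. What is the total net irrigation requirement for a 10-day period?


Daily deficit = ET - Pe - GW = 5 - 3 - 0 = 2 mm/day
NIR = 2 * 10 = 20 mm

20.0000 mm


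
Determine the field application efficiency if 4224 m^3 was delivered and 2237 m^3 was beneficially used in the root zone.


Ea = V_root / V_field * 100 = 2237 / 4224 * 100 = 52.9593%

52.9593 %


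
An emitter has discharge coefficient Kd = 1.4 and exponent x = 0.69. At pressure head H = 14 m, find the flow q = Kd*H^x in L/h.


q = Kd * H^x = 1.4 * 14^0.69 = 1.4 * 6.177722

8.6488 L/h


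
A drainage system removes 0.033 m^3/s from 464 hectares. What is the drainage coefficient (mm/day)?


DC = Q * 86400 / (A * 10000) * 1000
DC = 0.033 * 86400 / (464 * 10000) * 1000
DC = 2851200.0000 / 4640000

0.6145 mm/day


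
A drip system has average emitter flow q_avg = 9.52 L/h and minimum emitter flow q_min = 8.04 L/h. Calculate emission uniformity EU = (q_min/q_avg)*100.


EU = (q_min/q_avg)*100 = (8.04/9.52)*100 = 84.4538%

84.4538 %


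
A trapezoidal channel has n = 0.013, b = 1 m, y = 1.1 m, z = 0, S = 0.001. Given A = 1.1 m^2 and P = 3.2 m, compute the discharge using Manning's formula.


R = A/P = 1.1/3.2 = 0.343750
Q = (1/0.013) * 1.1 * 0.343750^(2/3) * 0.001^0.5

1.3130 m^3/s


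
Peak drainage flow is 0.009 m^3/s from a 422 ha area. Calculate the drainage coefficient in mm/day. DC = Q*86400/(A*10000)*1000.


DC = Q * 86400 / (A * 10000) * 1000
DC = 0.009 * 86400 / (422 * 10000) * 1000
DC = 777600.0000 / 4220000

0.1843 mm/day


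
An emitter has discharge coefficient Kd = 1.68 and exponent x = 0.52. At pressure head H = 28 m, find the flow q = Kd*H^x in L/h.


q = Kd * H^x = 1.68 * 28^0.52 = 1.68 * 5.656166

9.5024 L/h


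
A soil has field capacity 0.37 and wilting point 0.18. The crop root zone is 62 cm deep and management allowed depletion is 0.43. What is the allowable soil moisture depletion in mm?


SMD = (FC - PWP) * d * MAD * 10
SMD = (0.37 - 0.18) * 62 * 0.43 * 10
SMD = 0.1900 * 62 * 0.43 * 10

50.6540 mm


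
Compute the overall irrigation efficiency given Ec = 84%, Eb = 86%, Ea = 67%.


Ec = 0.84, Eb = 0.86, Ea = 0.67
E = 0.84 * 0.86 * 0.67 * 100 = 48.4008%

48.4008 %


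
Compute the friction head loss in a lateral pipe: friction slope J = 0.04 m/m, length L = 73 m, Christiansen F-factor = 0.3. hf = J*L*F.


hf = J * L * F = 0.04 * 73 * 0.3 = 0.8760 m

0.8760 m


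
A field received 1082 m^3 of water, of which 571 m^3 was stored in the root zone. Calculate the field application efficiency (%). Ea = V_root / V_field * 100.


Ea = V_root / V_field * 100 = 571 / 1082 * 100 = 52.7726%

52.7726 %


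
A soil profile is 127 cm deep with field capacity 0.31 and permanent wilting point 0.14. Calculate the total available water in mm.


AWC = (FC - PWP) * d * 10
AWC = (0.31 - 0.14) * 127 * 10
AWC = 0.1700 * 127 * 10

215.9000 mm


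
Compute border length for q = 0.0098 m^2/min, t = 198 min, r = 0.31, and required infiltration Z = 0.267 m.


L = q*t/((1+r)*Z)
L = 0.0098*198/((1+0.31)*0.267)
L = 1.9404/0.34977

5.5476 m


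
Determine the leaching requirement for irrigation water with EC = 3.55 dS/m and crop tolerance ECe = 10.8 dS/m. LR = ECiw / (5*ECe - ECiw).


LR = ECiw / (5*ECe - ECiw)
LR = 3.55 / (5*10.8 - 3.55)
LR = 3.55 / 50.4500

0.0704


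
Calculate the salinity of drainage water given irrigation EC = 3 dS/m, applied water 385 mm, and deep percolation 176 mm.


EC_dw = EC_iw * D_iw / D_dw
EC_dw = 3 * 385 / 176
EC_dw = 1155 / 176

6.5625 dS/m


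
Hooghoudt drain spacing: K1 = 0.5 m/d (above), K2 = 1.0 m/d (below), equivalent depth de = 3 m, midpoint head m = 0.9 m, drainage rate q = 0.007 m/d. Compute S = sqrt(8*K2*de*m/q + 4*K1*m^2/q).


S^2 = 8*K2*de*m/q + 4*K1*m^2/q
S^2 = 8*1.0*3*0.9/0.007 + 4*0.5*0.9^2/0.007
S = sqrt(3317.1429)

57.5946 m


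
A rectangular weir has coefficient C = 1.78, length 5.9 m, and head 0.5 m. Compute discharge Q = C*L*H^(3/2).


Q = C * L * H^(3/2) = 1.78 * 5.9 * 0.5^1.5 = 1.78 * 5.9 * 0.353553

3.7130 m^3/s


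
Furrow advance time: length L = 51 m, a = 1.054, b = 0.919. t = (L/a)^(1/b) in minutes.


t = (L/a)^(1/b)
t = (51/1.054)^(1/0.919)
t = 48.387097^(1/0.919)

68.1115 min


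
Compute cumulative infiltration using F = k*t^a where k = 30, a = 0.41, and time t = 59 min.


F = k * t^a = 30 * 59^0.41
F = 30 * 5.321687

159.6506 mm


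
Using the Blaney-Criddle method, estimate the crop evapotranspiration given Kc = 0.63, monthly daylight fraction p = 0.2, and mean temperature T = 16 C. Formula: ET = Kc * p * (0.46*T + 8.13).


ET = Kc * p * (0.46*T + 8.13)
ET = 0.63 * 0.2 * (0.46*16 + 8.13)
ET = 0.63 * 0.2 * 15.4900

1.9517 mm/day


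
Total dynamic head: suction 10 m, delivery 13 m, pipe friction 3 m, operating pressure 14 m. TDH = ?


TDH = Hs + Hd + hf + Hp = 10 + 13 + 3 + 14 = 40

40 m


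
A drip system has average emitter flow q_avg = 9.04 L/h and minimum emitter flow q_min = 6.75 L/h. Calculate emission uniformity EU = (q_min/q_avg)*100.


EU = (q_min/q_avg)*100 = (6.75/9.04)*100 = 74.6681%

74.6681 %


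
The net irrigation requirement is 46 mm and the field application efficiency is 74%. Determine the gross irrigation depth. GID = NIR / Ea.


Ea = 74% = 0.74
GID = NIR / Ea = 46 / 0.74 = 62.1622 mm

62.1622 mm


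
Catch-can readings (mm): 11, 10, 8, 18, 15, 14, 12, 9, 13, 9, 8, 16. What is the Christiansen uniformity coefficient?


mean = 11.916667 mm
MAD = 2.750000 mm
CU = (1 - 2.750000/11.916667)*100

76.9231 %


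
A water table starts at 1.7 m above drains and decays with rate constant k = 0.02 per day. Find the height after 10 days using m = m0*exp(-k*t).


m = m0 * exp(-k*t)
m = 1.7 * exp(-0.02 * 10)
m = 1.7 * exp(-0.2000)

1.3918 m


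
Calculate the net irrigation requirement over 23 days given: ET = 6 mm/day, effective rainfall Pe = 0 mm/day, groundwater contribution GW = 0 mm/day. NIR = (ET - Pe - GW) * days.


Daily deficit = ET - Pe - GW = 6 - 0 - 0 = 6 mm/day
NIR = 6 * 23 = 138 mm

138.0000 mm


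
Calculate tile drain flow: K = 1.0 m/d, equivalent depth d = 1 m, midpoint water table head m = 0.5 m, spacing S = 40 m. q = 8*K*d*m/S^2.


q = 8*K*d*m/S^2
q = 8*1.0*1*0.5/40^2
q = 4.0000 / 1600

0.0025 m/d


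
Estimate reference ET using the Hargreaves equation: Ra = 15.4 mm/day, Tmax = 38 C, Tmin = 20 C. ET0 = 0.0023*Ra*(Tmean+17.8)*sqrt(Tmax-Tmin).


Tmean = (Tmax + Tmin)/2 = (38 + 20)/2 = 29.0
ET0 = 0.0023 * 15.4 * (29.0 + 17.8) * sqrt(38 - 20)
ET0 = 0.0023 * 15.4 * 46.8 * 4.242641

7.0328 mm/day


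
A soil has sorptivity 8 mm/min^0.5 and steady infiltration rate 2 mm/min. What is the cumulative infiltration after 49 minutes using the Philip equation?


F = S*sqrt(t) + A*t
F = 8*sqrt(49) + 2*49
F = 8*7.000000 + 98

154.0000 mm


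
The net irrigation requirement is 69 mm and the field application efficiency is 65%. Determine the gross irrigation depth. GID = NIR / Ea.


Ea = 65% = 0.65
GID = NIR / Ea = 69 / 0.65 = 106.1538 mm

106.1538 mm


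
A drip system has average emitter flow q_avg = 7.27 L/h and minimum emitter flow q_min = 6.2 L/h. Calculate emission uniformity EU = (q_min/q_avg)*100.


EU = (q_min/q_avg)*100 = (6.2/7.27)*100 = 85.2820%

85.2820 %


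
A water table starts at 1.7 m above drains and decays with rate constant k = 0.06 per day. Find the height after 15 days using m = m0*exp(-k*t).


m = m0 * exp(-k*t)
m = 1.7 * exp(-0.06 * 15)
m = 1.7 * exp(-0.9000)

0.6912 m


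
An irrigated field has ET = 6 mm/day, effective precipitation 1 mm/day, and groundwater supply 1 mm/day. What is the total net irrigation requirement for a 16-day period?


Daily deficit = ET - Pe - GW = 6 - 1 - 1 = 4 mm/day
NIR = 4 * 16 = 64 mm

64.0000 mm


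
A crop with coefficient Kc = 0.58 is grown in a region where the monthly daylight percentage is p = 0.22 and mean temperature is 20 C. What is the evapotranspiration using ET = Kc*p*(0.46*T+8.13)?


ET = Kc * p * (0.46*T + 8.13)
ET = 0.58 * 0.22 * (0.46*20 + 8.13)
ET = 0.58 * 0.22 * 17.3300

2.2113 mm/day


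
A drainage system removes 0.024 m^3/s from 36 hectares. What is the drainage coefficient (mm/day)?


DC = Q * 86400 / (A * 10000) * 1000
DC = 0.024 * 86400 / (36 * 10000) * 1000
DC = 2073600.0000 / 360000

5.7600 mm/day


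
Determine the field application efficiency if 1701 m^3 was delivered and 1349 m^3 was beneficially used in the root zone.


Ea = V_root / V_field * 100 = 1349 / 1701 * 100 = 79.3063%

79.3063 %


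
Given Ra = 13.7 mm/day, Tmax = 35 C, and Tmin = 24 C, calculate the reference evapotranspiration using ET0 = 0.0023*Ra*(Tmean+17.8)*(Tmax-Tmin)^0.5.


Tmean = (Tmax + Tmin)/2 = (35 + 24)/2 = 29.5
ET0 = 0.0023 * 13.7 * (29.5 + 17.8) * sqrt(35 - 24)
ET0 = 0.0023 * 13.7 * 47.3 * 3.316625

4.9432 mm/day


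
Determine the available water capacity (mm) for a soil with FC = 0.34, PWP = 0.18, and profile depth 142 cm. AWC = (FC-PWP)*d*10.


AWC = (FC - PWP) * d * 10
AWC = (0.34 - 0.18) * 142 * 10
AWC = 0.1600 * 142 * 10

227.2000 mm


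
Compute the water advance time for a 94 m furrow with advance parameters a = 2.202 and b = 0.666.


t = (L/a)^(1/b)
t = (94/2.202)^(1/0.666)
t = 42.688465^(1/0.666)

280.4876 min


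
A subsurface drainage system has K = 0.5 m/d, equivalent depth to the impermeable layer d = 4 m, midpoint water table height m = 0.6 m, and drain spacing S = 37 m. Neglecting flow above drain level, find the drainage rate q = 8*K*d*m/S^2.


q = 8*K*d*m/S^2
q = 8*0.5*4*0.6/37^2
q = 9.6000 / 1369

0.0070 m/d


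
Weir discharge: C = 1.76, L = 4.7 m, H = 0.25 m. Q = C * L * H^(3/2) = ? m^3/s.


Q = C * L * H^(3/2) = 1.76 * 4.7 * 0.25^1.5 = 1.76 * 4.7 * 0.125000

1.0340 m^3/s


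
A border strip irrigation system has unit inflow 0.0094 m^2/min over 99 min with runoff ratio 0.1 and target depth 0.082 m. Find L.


L = q*t/((1+r)*Z)
L = 0.0094*99/((1+0.1)*0.082)
L = 0.9306/0.0902

10.3171 m


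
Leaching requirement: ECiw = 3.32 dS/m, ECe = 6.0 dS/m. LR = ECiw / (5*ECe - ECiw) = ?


LR = ECiw / (5*ECe - ECiw)
LR = 3.32 / (5*6.0 - 3.32)
LR = 3.32 / 26.6800

0.1244


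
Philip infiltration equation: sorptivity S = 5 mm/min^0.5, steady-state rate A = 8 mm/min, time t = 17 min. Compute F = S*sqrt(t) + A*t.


F = S*sqrt(t) + A*t
F = 5*sqrt(17) + 8*17
F = 5*4.123106 + 136

156.6155 mm


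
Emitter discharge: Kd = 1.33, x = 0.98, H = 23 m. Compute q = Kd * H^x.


q = Kd * H^x = 1.33 * 23^0.98 = 1.33 * 21.601966

28.7306 L/h


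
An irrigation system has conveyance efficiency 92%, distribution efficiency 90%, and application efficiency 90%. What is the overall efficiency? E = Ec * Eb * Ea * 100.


Ec = 0.92, Eb = 0.9, Ea = 0.9
E = 0.92 * 0.9 * 0.9 * 100 = 74.5200%

74.5200 %


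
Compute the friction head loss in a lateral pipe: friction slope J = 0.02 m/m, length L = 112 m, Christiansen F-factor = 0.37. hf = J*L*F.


hf = J * L * F = 0.02 * 112 * 0.37 = 0.8288 m

0.8288 m


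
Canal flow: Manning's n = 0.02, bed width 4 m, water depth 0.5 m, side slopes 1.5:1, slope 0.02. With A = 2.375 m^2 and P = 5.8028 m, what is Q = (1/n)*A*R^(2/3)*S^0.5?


R = A/P = 2.375/5.8028 = 0.409285
Q = (1/0.02) * 2.375 * 0.409285^(2/3) * 0.02^0.5

9.2576 m^3/s


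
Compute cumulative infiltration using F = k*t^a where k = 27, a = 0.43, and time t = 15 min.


F = k * t^a = 27 * 15^0.43
F = 27 * 3.204197

86.5133 mm


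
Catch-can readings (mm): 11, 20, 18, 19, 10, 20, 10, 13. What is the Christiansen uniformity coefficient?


mean = 15.125000 mm
MAD = 4.125000 mm
CU = (1 - 4.125000/15.125000)*100

72.7273 %


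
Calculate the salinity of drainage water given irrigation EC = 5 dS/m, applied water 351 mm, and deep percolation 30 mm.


EC_dw = EC_iw * D_iw / D_dw
EC_dw = 5 * 351 / 30
EC_dw = 1755 / 30

58.5000 dS/m


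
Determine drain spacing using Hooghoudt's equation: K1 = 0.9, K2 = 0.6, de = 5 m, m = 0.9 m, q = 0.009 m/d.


S^2 = 8*K2*de*m/q + 4*K1*m^2/q
S^2 = 8*0.6*5*0.9/0.009 + 4*0.9*0.9^2/0.009
S = sqrt(2724.0000)

52.1920 m


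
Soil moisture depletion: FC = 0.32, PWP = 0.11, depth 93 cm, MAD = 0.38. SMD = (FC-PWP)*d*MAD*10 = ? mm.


SMD = (FC - PWP) * d * MAD * 10
SMD = (0.32 - 0.11) * 93 * 0.38 * 10
SMD = 0.2100 * 93 * 0.38 * 10

74.2140 mm


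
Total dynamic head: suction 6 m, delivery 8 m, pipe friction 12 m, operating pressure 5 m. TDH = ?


TDH = Hs + Hd + hf + Hp = 6 + 8 + 12 + 5 = 31

31 m


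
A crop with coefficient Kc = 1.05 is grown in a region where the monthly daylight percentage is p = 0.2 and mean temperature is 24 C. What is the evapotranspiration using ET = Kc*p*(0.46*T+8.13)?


ET = Kc * p * (0.46*T + 8.13)
ET = 1.05 * 0.2 * (0.46*24 + 8.13)
ET = 1.05 * 0.2 * 19.1700

4.0257 mm/day


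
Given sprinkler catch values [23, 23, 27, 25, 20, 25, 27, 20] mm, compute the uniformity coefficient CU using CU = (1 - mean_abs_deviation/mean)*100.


mean = 23.750000 mm
MAD = 2.250000 mm
CU = (1 - 2.250000/23.750000)*100

90.5263 %


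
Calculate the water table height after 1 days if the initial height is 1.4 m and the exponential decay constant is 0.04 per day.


m = m0 * exp(-k*t)
m = 1.4 * exp(-0.04 * 1)
m = 1.4 * exp(-0.0400)

1.3451 m


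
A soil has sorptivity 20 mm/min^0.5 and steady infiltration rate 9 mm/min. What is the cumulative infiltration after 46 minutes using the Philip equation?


F = S*sqrt(t) + A*t
F = 20*sqrt(46) + 9*46
F = 20*6.782330 + 414

549.6466 mm


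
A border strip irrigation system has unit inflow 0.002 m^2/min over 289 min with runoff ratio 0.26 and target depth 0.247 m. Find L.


L = q*t/((1+r)*Z)
L = 0.002*289/((1+0.26)*0.247)
L = 0.578/0.31122

1.8572 m


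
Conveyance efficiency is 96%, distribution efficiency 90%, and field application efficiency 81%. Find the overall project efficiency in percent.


Ec = 0.96, Eb = 0.9, Ea = 0.81
E = 0.96 * 0.9 * 0.81 * 100 = 69.9840%

69.9840 %


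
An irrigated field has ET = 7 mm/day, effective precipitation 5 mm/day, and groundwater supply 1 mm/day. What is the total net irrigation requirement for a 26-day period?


Daily deficit = ET - Pe - GW = 7 - 5 - 1 = 1 mm/day
NIR = 1 * 26 = 26 mm

26.0000 mm


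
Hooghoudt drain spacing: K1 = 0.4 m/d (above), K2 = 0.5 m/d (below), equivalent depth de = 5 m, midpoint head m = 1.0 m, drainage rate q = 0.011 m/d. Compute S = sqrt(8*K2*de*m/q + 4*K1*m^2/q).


S^2 = 8*K2*de*m/q + 4*K1*m^2/q
S^2 = 8*0.5*5*1.0/0.011 + 4*0.4*1.0^2/0.011
S = sqrt(1963.6364)

44.3129 m


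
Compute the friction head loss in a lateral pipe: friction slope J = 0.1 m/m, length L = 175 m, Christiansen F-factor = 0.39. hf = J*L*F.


hf = J * L * F = 0.1 * 175 * 0.39 = 6.8250 m

6.8250 m


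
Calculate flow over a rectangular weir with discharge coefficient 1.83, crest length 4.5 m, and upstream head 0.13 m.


Q = C * L * H^(3/2) = 1.83 * 4.5 * 0.13^1.5 = 1.83 * 4.5 * 0.046872

0.3860 m^3/s


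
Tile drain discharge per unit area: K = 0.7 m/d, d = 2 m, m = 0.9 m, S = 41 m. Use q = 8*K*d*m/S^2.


q = 8*K*d*m/S^2
q = 8*0.7*2*0.9/41^2
q = 10.0800 / 1681

0.0060 m/d


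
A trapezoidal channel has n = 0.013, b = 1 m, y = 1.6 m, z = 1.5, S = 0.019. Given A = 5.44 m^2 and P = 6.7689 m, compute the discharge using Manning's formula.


R = A/P = 5.44/6.7689 = 0.803676
Q = (1/0.013) * 5.44 * 0.803676^(2/3) * 0.019^0.5

49.8601 m^3/s


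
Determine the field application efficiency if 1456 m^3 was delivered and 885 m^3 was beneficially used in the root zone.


Ea = V_root / V_field * 100 = 885 / 1456 * 100 = 60.7830%

60.7830 %


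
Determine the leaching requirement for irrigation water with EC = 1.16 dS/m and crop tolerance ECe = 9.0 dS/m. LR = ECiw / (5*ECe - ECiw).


LR = ECiw / (5*ECe - ECiw)
LR = 1.16 / (5*9.0 - 1.16)
LR = 1.16 / 43.8400

0.0265


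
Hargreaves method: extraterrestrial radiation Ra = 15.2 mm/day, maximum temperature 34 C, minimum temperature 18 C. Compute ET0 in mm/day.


Tmean = (Tmax + Tmin)/2 = (34 + 18)/2 = 26.0
ET0 = 0.0023 * 15.2 * (26.0 + 17.8) * sqrt(34 - 18)
ET0 = 0.0023 * 15.2 * 43.8 * 4.000000

6.1250 mm/day


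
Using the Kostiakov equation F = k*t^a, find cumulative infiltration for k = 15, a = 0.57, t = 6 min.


F = k * t^a = 15 * 6^0.57
F = 15 * 2.776810

41.6521 mm


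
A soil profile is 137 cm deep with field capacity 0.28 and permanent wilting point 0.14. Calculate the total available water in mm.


AWC = (FC - PWP) * d * 10
AWC = (0.28 - 0.14) * 137 * 10
AWC = 0.1400 * 137 * 10

191.8000 mm


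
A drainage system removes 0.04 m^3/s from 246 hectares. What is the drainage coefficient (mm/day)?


DC = Q * 86400 / (A * 10000) * 1000
DC = 0.04 * 86400 / (246 * 10000) * 1000
DC = 3456000.0000 / 2460000

1.4049 mm/day


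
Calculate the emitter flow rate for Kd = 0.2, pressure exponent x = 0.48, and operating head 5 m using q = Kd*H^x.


q = Kd * H^x = 0.2 * 5^0.48 = 0.2 * 2.165238

0.4330 L/h


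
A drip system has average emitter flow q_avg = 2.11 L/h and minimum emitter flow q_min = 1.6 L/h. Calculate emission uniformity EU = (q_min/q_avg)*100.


EU = (q_min/q_avg)*100 = (1.6/2.11)*100 = 75.8294%

75.8294 %


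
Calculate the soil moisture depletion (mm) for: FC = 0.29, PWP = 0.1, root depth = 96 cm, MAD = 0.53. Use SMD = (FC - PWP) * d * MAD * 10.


SMD = (FC - PWP) * d * MAD * 10
SMD = (0.29 - 0.1) * 96 * 0.53 * 10
SMD = 0.1900 * 96 * 0.53 * 10

96.6720 mm


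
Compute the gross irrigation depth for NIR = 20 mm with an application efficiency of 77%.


Ea = 77% = 0.77
GID = NIR / Ea = 20 / 0.77 = 25.9740 mm

25.9740 mm


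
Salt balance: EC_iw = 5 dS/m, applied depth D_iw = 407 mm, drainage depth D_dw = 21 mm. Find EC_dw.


EC_dw = EC_iw * D_iw / D_dw
EC_dw = 5 * 407 / 21
EC_dw = 2035 / 21

96.9048 dS/m


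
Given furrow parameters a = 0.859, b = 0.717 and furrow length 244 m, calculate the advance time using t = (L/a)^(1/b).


t = (L/a)^(1/b)
t = (244/0.859)^(1/0.717)
t = 284.051222^(1/0.717)

2640.9043 min


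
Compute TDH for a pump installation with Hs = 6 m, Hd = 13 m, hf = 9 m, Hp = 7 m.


TDH = Hs + Hd + hf + Hp = 6 + 13 + 9 + 7 = 35

35 m


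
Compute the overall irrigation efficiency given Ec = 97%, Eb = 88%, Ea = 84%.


Ec = 0.97, Eb = 0.88, Ea = 0.84
E = 0.97 * 0.88 * 0.84 * 100 = 71.7024%

71.7024 %


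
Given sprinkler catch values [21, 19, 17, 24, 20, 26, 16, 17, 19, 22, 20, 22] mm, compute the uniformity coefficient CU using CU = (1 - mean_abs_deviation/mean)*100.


mean = 20.250000 mm
MAD = 2.291667 mm
CU = (1 - 2.291667/20.250000)*100

88.6831 %


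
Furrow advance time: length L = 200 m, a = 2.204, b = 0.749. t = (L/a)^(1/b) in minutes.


t = (L/a)^(1/b)
t = (200/2.204)^(1/0.749)
t = 90.744102^(1/0.749)

411.0643 min


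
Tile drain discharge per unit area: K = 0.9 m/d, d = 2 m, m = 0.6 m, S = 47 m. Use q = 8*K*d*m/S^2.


q = 8*K*d*m/S^2
q = 8*0.9*2*0.6/47^2
q = 8.6400 / 2209

0.0039 m/d


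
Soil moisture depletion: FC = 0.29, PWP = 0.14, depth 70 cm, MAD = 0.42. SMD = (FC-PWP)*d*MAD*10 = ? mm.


SMD = (FC - PWP) * d * MAD * 10
SMD = (0.29 - 0.14) * 70 * 0.42 * 10
SMD = 0.1500 * 70 * 0.42 * 10

44.1000 mm


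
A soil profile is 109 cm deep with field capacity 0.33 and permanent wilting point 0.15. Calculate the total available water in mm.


AWC = (FC - PWP) * d * 10
AWC = (0.33 - 0.15) * 109 * 10
AWC = 0.1800 * 109 * 10

196.2000 mm


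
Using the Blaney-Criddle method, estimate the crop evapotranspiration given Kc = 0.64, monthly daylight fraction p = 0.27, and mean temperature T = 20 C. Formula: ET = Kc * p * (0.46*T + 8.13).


ET = Kc * p * (0.46*T + 8.13)
ET = 0.64 * 0.27 * (0.46*20 + 8.13)
ET = 0.64 * 0.27 * 17.3300

2.9946 mm/day


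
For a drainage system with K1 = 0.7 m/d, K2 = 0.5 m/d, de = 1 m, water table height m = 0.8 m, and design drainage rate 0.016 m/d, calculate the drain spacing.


S^2 = 8*K2*de*m/q + 4*K1*m^2/q
S^2 = 8*0.5*1*0.8/0.016 + 4*0.7*0.8^2/0.016
S = sqrt(312.0000)

17.6635 m


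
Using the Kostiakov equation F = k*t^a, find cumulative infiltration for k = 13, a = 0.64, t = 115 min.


F = k * t^a = 13 * 115^0.64
F = 13 * 20.837548

270.8881 mm


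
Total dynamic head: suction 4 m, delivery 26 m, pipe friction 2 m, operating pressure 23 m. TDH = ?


TDH = Hs + Hd + hf + Hp = 4 + 26 + 2 + 23 = 55

55 m


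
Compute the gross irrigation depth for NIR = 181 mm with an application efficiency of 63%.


Ea = 63% = 0.63
GID = NIR / Ea = 181 / 0.63 = 287.3016 mm

287.3016 mm


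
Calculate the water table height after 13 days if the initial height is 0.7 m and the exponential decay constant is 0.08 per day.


m = m0 * exp(-k*t)
m = 0.7 * exp(-0.08 * 13)
m = 0.7 * exp(-1.0400)

0.2474 m


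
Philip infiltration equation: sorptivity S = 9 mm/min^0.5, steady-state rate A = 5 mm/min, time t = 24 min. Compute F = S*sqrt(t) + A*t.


F = S*sqrt(t) + A*t
F = 9*sqrt(24) + 5*24
F = 9*4.898979 + 120

164.0908 mm


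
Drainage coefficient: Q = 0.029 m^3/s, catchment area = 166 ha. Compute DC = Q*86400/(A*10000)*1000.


DC = Q * 86400 / (A * 10000) * 1000
DC = 0.029 * 86400 / (166 * 10000) * 1000
DC = 2505600.0000 / 1660000

1.5094 mm/day


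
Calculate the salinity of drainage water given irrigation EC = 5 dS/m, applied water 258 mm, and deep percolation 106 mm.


EC_dw = EC_iw * D_iw / D_dw
EC_dw = 5 * 258 / 106
EC_dw = 1290 / 106

12.1698 dS/m


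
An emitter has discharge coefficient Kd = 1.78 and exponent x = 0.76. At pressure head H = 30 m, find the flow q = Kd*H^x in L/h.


q = Kd * H^x = 1.78 * 30^0.76 = 1.78 * 13.262096

23.6065 L/h


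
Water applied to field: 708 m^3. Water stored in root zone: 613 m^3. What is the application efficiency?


Ea = V_root / V_field * 100 = 613 / 708 * 100 = 86.5819%

86.5819 %


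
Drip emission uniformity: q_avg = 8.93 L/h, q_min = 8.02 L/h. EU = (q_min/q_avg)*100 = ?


EU = (q_min/q_avg)*100 = (8.02/8.93)*100 = 89.8096%

89.8096 %


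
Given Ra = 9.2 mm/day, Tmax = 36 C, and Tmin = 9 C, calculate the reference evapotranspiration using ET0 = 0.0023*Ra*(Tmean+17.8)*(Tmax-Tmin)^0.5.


Tmean = (Tmax + Tmin)/2 = (36 + 9)/2 = 22.5
ET0 = 0.0023 * 9.2 * (22.5 + 17.8) * sqrt(36 - 9)
ET0 = 0.0023 * 9.2 * 40.3 * 5.196152

4.4310 mm/day


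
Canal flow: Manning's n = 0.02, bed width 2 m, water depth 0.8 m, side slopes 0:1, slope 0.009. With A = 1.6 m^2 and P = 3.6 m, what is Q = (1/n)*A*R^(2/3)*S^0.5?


R = A/P = 1.6/3.6 = 0.444444
Q = (1/0.02) * 1.6 * 0.444444^(2/3) * 0.009^0.5

4.4200 m^3/s


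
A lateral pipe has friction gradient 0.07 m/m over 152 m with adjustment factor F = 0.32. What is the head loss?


hf = J * L * F = 0.07 * 152 * 0.32 = 3.4048 m

3.4048 m


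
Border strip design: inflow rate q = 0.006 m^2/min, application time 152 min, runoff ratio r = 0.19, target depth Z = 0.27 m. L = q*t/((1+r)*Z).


L = q*t/((1+r)*Z)
L = 0.006*152/((1+0.19)*0.27)
L = 0.912/0.3213

2.8385 m


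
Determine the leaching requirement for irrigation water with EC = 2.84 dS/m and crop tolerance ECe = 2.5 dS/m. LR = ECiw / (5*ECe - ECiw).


LR = ECiw / (5*ECe - ECiw)
LR = 2.84 / (5*2.5 - 2.84)
LR = 2.84 / 9.6600

0.2940


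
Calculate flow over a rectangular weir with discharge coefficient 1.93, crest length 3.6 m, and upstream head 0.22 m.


Q = C * L * H^(3/2) = 1.93 * 3.6 * 0.22^1.5 = 1.93 * 3.6 * 0.103189

0.7170 m^3/s


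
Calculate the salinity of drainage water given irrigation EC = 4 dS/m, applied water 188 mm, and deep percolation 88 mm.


EC_dw = EC_iw * D_iw / D_dw
EC_dw = 4 * 188 / 88
EC_dw = 752 / 88

8.5455 dS/m


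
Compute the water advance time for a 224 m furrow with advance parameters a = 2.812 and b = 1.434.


t = (L/a)^(1/b)
t = (224/2.812)^(1/1.434)
t = 79.658606^(1/1.434)

21.1751 min


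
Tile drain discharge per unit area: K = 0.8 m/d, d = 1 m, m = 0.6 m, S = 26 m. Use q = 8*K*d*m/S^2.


q = 8*K*d*m/S^2
q = 8*0.8*1*0.6/26^2
q = 3.8400 / 676

0.0057 m/d


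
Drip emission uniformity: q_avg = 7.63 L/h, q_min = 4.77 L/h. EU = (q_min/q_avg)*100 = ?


EU = (q_min/q_avg)*100 = (4.77/7.63)*100 = 62.5164%

62.5164 %


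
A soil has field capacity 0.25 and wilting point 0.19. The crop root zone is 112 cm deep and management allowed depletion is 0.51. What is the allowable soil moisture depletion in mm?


SMD = (FC - PWP) * d * MAD * 10
SMD = (0.25 - 0.19) * 112 * 0.51 * 10
SMD = 0.0600 * 112 * 0.51 * 10

34.2720 mm


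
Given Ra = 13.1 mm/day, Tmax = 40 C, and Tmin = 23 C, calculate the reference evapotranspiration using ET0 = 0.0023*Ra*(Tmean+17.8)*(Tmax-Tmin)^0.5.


Tmean = (Tmax + Tmin)/2 = (40 + 23)/2 = 31.5
ET0 = 0.0023 * 13.1 * (31.5 + 17.8) * sqrt(40 - 23)
ET0 = 0.0023 * 13.1 * 49.3 * 4.123106

6.1245 mm/day


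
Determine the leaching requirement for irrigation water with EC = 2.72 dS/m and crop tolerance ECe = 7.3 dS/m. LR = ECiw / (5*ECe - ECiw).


LR = ECiw / (5*ECe - ECiw)
LR = 2.72 / (5*7.3 - 2.72)
LR = 2.72 / 33.7800

0.0805


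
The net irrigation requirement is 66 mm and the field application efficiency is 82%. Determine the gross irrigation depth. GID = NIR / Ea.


Ea = 82% = 0.82
GID = NIR / Ea = 66 / 0.82 = 80.4878 mm

80.4878 mm


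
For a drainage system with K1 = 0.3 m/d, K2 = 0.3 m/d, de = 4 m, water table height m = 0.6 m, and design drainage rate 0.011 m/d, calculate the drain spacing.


S^2 = 8*K2*de*m/q + 4*K1*m^2/q
S^2 = 8*0.3*4*0.6/0.011 + 4*0.3*0.6^2/0.011
S = sqrt(562.9091)

23.7257 m


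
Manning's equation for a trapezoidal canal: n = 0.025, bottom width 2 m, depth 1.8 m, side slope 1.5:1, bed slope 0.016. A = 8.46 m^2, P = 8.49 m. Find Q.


R = A/P = 8.46/8.49 = 0.996466
Q = (1/0.025) * 8.46 * 0.996466^(2/3) * 0.016^0.5

42.7037 m^3/s


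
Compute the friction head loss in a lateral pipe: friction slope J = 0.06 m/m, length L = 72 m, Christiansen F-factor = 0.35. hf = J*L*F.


hf = J * L * F = 0.06 * 72 * 0.35 = 1.5120 m

1.5120 m


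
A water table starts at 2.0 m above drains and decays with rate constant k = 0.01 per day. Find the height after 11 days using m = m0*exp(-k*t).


m = m0 * exp(-k*t)
m = 2.0 * exp(-0.01 * 11)
m = 2.0 * exp(-0.1100)

1.7917 m


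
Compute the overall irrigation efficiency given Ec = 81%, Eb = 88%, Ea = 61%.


Ec = 0.81, Eb = 0.88, Ea = 0.61
E = 0.81 * 0.88 * 0.61 * 100 = 43.4808%

43.4808 %


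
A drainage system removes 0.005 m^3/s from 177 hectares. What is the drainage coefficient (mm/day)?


DC = Q * 86400 / (A * 10000) * 1000
DC = 0.005 * 86400 / (177 * 10000) * 1000
DC = 432000.0000 / 1770000

0.2441 mm/day


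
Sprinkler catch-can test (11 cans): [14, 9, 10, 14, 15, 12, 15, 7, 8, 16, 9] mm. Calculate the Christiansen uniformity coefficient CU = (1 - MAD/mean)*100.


mean = 11.727273 mm
MAD = 2.842975 mm
CU = (1 - 2.842975/11.727273)*100

75.7576 %


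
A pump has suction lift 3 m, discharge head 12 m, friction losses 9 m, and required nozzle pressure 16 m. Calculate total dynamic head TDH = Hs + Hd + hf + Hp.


TDH = Hs + Hd + hf + Hp = 3 + 12 + 9 + 16 = 40

40 m


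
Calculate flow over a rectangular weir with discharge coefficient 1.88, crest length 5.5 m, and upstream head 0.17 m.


Q = C * L * H^(3/2) = 1.88 * 5.5 * 0.17^1.5 = 1.88 * 5.5 * 0.070093

0.7248 m^3/s


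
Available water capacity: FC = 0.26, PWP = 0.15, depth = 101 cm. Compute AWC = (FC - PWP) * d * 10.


AWC = (FC - PWP) * d * 10
AWC = (0.26 - 0.15) * 101 * 10
AWC = 0.1100 * 101 * 10

111.1000 mm


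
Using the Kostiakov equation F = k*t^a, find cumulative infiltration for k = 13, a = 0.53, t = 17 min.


F = k * t^a = 13 * 17^0.53
F = 13 * 4.488879

58.3554 mm


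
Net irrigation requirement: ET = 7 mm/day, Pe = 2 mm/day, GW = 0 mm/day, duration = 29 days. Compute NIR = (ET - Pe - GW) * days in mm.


Daily deficit = ET - Pe - GW = 7 - 2 - 0 = 5 mm/day
NIR = 5 * 29 = 145 mm

145.0000 mm


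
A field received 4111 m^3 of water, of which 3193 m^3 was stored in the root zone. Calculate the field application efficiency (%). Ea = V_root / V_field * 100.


Ea = V_root / V_field * 100 = 3193 / 4111 * 100 = 77.6697%

77.6697 %


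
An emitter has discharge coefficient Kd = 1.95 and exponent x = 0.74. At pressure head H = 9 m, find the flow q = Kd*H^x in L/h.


q = Kd * H^x = 1.95 * 9^0.74 = 1.95 * 5.083226

9.9123 L/h


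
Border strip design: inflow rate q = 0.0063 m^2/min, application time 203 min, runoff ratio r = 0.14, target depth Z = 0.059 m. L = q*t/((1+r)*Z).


L = q*t/((1+r)*Z)
L = 0.0063*203/((1+0.14)*0.059)
L = 1.2789/0.06726

19.0143 m


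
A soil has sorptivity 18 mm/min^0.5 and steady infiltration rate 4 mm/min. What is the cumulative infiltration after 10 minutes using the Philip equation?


F = S*sqrt(t) + A*t
F = 18*sqrt(10) + 4*10
F = 18*3.162278 + 40

96.9210 mm


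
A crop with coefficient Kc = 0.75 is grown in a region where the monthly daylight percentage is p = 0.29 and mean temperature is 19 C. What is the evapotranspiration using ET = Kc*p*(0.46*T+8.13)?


ET = Kc * p * (0.46*T + 8.13)
ET = 0.75 * 0.29 * (0.46*19 + 8.13)
ET = 0.75 * 0.29 * 16.8700

3.6692 mm/day


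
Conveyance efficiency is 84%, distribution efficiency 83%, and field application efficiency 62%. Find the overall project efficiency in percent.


Ec = 0.84, Eb = 0.83, Ea = 0.62
E = 0.84 * 0.83 * 0.62 * 100 = 43.2264%

43.2264 %


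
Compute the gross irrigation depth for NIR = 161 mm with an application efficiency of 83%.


Ea = 83% = 0.83
GID = NIR / Ea = 161 / 0.83 = 193.9759 mm

193.9759 mm


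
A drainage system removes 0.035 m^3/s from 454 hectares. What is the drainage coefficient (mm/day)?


DC = Q * 86400 / (A * 10000) * 1000
DC = 0.035 * 86400 / (454 * 10000) * 1000
DC = 3024000.0000 / 4540000

0.6661 mm/day


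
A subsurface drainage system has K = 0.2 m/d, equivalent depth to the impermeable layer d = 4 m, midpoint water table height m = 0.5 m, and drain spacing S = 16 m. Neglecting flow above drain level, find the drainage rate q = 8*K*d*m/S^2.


q = 8*K*d*m/S^2
q = 8*0.2*4*0.5/16^2
q = 3.2000 / 256

0.0125 m/d


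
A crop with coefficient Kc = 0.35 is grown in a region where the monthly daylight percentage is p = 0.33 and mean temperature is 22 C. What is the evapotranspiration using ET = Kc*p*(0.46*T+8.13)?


ET = Kc * p * (0.46*T + 8.13)
ET = 0.35 * 0.33 * (0.46*22 + 8.13)
ET = 0.35 * 0.33 * 18.2500

2.1079 mm/day


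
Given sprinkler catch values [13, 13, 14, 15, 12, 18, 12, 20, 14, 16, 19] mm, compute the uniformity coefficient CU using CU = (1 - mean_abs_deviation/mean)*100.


mean = 15.090909 mm
MAD = 2.297521 mm
CU = (1 - 2.297521/15.090909)*100

84.7755 %


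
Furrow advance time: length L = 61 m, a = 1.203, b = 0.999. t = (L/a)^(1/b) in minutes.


t = (L/a)^(1/b)
t = (61/1.203)^(1/0.999)
t = 50.706567^(1/0.999)

50.9062 min


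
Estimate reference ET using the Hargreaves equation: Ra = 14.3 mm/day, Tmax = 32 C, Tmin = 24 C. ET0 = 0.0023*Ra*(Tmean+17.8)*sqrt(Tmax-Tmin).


Tmean = (Tmax + Tmin)/2 = (32 + 24)/2 = 28.0
ET0 = 0.0023 * 14.3 * (28.0 + 17.8) * sqrt(32 - 24)
ET0 = 0.0023 * 14.3 * 45.8 * 2.828427

4.2606 mm/day


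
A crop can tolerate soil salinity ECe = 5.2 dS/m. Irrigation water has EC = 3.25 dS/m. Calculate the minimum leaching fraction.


LR = ECiw / (5*ECe - ECiw)
LR = 3.25 / (5*5.2 - 3.25)
LR = 3.25 / 22.7500

0.1429


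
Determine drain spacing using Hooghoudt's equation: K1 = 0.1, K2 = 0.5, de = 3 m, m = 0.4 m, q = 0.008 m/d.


S^2 = 8*K2*de*m/q + 4*K1*m^2/q
S^2 = 8*0.5*3*0.4/0.008 + 4*0.1*0.4^2/0.008
S = sqrt(608.0000)

24.6577 m


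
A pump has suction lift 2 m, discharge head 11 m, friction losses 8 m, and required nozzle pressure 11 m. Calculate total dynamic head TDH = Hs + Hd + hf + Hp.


TDH = Hs + Hd + hf + Hp = 2 + 11 + 8 + 11 = 32

32 m


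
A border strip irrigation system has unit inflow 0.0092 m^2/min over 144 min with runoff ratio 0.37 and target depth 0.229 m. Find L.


L = q*t/((1+r)*Z)
L = 0.0092*144/((1+0.37)*0.229)
L = 1.3248/0.31373

4.2227 m


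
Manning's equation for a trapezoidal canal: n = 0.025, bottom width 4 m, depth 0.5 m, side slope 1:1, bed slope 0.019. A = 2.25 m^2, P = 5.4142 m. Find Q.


R = A/P = 2.25/5.4142 = 0.415574
Q = (1/0.025) * 2.25 * 0.415574^(2/3) * 0.019^0.5

6.9085 m^3/s


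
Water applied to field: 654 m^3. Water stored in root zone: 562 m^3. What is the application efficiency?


Ea = V_root / V_field * 100 = 562 / 654 * 100 = 85.9327%

85.9327 %


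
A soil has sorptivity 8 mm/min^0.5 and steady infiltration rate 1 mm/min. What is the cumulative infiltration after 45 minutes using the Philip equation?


F = S*sqrt(t) + A*t
F = 8*sqrt(45) + 1*45
F = 8*6.708204 + 45

98.6656 mm


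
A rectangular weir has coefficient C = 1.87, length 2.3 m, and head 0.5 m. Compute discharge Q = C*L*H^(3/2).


Q = C * L * H^(3/2) = 1.87 * 2.3 * 0.5^1.5 = 1.87 * 2.3 * 0.353553

1.5206 m^3/s


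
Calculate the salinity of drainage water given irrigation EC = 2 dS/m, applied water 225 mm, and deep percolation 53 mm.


EC_dw = EC_iw * D_iw / D_dw
EC_dw = 2 * 225 / 53
EC_dw = 450 / 53

8.4906 dS/m


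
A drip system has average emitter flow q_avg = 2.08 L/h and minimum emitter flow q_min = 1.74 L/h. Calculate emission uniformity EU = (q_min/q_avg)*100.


EU = (q_min/q_avg)*100 = (1.74/2.08)*100 = 83.6538%

83.6538 %


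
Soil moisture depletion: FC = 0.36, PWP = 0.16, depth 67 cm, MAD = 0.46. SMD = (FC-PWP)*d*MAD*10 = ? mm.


SMD = (FC - PWP) * d * MAD * 10
SMD = (0.36 - 0.16) * 67 * 0.46 * 10
SMD = 0.2000 * 67 * 0.46 * 10

61.6400 mm


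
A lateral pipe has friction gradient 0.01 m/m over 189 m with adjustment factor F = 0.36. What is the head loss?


hf = J * L * F = 0.01 * 189 * 0.36 = 0.6804 m

0.6804 m


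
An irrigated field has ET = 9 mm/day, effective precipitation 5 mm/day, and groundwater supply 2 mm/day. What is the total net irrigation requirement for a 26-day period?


Daily deficit = ET - Pe - GW = 9 - 5 - 2 = 2 mm/day
NIR = 2 * 26 = 52 mm

52.0000 mm


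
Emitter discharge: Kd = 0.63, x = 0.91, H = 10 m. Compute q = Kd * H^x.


q = Kd * H^x = 0.63 * 10^0.91 = 0.63 * 8.128305

5.1208 L/h


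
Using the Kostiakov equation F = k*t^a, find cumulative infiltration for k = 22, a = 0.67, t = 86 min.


F = k * t^a = 22 * 86^0.67
F = 22 * 19.774885

435.0475 mm


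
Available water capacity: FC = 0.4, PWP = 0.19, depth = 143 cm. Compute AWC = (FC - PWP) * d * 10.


AWC = (FC - PWP) * d * 10
AWC = (0.4 - 0.19) * 143 * 10
AWC = 0.2100 * 143 * 10

300.3000 mm


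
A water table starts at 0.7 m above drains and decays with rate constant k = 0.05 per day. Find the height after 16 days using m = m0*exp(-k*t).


m = m0 * exp(-k*t)
m = 0.7 * exp(-0.05 * 16)
m = 0.7 * exp(-0.8000)

0.3145 m


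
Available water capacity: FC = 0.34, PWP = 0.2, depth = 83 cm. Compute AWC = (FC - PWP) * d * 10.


AWC = (FC - PWP) * d * 10
AWC = (0.34 - 0.2) * 83 * 10
AWC = 0.1400 * 83 * 10

116.2000 mm


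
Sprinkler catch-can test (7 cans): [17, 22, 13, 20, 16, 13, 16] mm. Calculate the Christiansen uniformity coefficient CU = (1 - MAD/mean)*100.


mean = 16.714286 mm
MAD = 2.530612 mm
CU = (1 - 2.530612/16.714286)*100

84.8596 %


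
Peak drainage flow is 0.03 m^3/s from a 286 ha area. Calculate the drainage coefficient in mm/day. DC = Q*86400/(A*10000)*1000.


DC = Q * 86400 / (A * 10000) * 1000
DC = 0.03 * 86400 / (286 * 10000) * 1000
DC = 2592000.0000 / 2860000

0.9063 mm/day


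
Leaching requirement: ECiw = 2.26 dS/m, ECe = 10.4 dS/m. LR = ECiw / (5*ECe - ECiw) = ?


LR = ECiw / (5*ECe - ECiw)
LR = 2.26 / (5*10.4 - 2.26)
LR = 2.26 / 49.7400

0.0454


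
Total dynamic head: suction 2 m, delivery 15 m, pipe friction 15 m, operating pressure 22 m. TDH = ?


TDH = Hs + Hd + hf + Hp = 2 + 15 + 15 + 22 = 54

54 m


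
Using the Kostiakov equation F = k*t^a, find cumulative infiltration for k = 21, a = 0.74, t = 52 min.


F = k * t^a = 21 * 52^0.74
F = 21 * 18.614118

390.8965 mm


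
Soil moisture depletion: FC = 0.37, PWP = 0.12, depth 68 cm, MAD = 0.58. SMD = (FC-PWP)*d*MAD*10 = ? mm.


SMD = (FC - PWP) * d * MAD * 10
SMD = (0.37 - 0.12) * 68 * 0.58 * 10
SMD = 0.2500 * 68 * 0.58 * 10

98.6000 mm


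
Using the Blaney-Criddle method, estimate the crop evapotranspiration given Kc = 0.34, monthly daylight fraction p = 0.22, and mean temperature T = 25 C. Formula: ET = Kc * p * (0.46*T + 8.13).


ET = Kc * p * (0.46*T + 8.13)
ET = 0.34 * 0.22 * (0.46*25 + 8.13)
ET = 0.34 * 0.22 * 19.6300

1.4683 mm/day


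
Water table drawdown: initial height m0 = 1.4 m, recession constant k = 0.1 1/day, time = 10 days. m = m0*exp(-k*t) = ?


m = m0 * exp(-k*t)
m = 1.4 * exp(-0.1 * 10)
m = 1.4 * exp(-1.0000)

0.5150 m


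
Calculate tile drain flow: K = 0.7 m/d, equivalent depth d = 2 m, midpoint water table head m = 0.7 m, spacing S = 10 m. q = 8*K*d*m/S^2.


q = 8*K*d*m/S^2
q = 8*0.7*2*0.7/10^2
q = 7.8400 / 100

0.0784 m/d


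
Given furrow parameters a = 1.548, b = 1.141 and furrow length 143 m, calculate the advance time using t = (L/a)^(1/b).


t = (L/a)^(1/b)
t = (143/1.548)^(1/1.141)
t = 92.377261^(1/1.141)

52.8042 min


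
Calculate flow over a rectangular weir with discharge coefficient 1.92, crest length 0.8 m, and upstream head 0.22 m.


Q = C * L * H^(3/2) = 1.92 * 0.8 * 0.22^1.5 = 1.92 * 0.8 * 0.103189

0.1585 m^3/s


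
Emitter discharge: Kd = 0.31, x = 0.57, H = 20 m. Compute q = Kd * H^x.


q = Kd * H^x = 0.31 * 20^0.57 = 0.31 * 5.515528

1.7098 L/h


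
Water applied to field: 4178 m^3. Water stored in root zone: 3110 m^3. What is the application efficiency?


Ea = V_root / V_field * 100 = 3110 / 4178 * 100 = 74.4375%

74.4375 %


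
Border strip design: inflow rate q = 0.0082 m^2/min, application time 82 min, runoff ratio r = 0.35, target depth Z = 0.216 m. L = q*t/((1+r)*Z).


L = q*t/((1+r)*Z)
L = 0.0082*82/((1+0.35)*0.216)
L = 0.6724/0.2916

2.3059 m


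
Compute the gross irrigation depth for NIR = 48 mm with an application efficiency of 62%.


Ea = 62% = 0.62
GID = NIR / Ea = 48 / 0.62 = 77.4194 mm

77.4194 mm


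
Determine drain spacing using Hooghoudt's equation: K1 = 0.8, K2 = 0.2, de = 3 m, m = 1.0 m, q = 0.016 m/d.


S^2 = 8*K2*de*m/q + 4*K1*m^2/q
S^2 = 8*0.2*3*1.0/0.016 + 4*0.8*1.0^2/0.016
S = sqrt(500.0000)

22.3607 m


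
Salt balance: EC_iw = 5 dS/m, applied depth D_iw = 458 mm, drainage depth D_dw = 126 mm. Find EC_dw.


EC_dw = EC_iw * D_iw / D_dw
EC_dw = 5 * 458 / 126
EC_dw = 2290 / 126

18.1746 dS/m
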